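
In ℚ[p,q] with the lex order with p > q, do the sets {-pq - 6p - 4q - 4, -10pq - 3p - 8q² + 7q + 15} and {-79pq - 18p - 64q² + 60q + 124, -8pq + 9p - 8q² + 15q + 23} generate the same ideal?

For a fixed monomial order, each ideal has a unique reduced Gröbner basis; comparing bases decides equality.
Buchberger on the first generating set:
f_1 = -pq - 6p - 4q - 4, LT = pq.
f_2 = -10pq - 3p - 8q² + 7q + 15, LT = pq.

S(f_1,f_2): lcm = pq. S = 57/10p - ⅘q² + 47/10q + 11/2.
  leading term p: no divisor's leading term divides it; move 57/10p to the remainder.
  leading term q²: no divisor's leading term divides it; move -⅘q² to the remainder.
  leading term q: no divisor's leading term divides it; move 47/10q to the remainder.
  leading term 1: no divisor's leading term divides it; move 11/2 to the remainder.
  remainder 57/10p - ⅘q² + 47/10q + 11/2 ≠ 0; add g_3 = 57/10p - ⅘q² + 47/10q + 11/2 to the basis.

S(f_1,g_3): lcm = pq. S = 6p + 8/57q³ - 47/57q² + 173/57q + 4.
  leading term p: subtract (20/19)·g_3 from 6p + 8/57q³ - 47/57q² + 173/57q + 4 → 8/57q³ + 1/57q² - 109/57q - 34/19
  leading term q³: no divisor's leading term divides it; move 8/57q³ to the remainder.
  leading term q²: no divisor's leading term divides it; move 1/57q² to the remainder.
  leading term q: no divisor's leading term divides it; move -109/57q to the remainder.
  leading term 1: no divisor's leading term divides it; move -34/19 to the remainder.
  remainder 8/57q³ + 1/57q² - 109/57q - 34/19 ≠ 0; add g_4 = 8/57q³ + 1/57q² - 109/57q - 34/19 to the basis.

The other S-polynomials (S(f_2,g_3), S(f_1,g_4), S(f_2,g_4), S(g_3,g_4)) all reduce to 0 modulo the current basis, so we have a Gröbner basis.
Inter-reduce: drop elements whose leading term is divisible by another's, tail-reduce, and make monic.
Reduced Gröbner basis: {p - 8/57q² + 47/57q + 55/57, q³ + ⅛q² - 109/8q - 51/4}.

Buchberger on the second generating set:
h_1 = -79pq - 18p - 64q² + 60q + 124, LT = pq.
h_2 = -8pq + 9p - 8q² + 15q + 23, LT = pq.

S(h_1,h_2): lcm = pq. S = 855/632p - 15/79q² + 705/632q + 825/632.
  leading term p: no divisor's leading term divides it; move 855/632p to the remainder.
  leading term q²: no divisor's leading term divides it; move -15/79q² to the remainder.
  leading term q: no divisor's leading term divides it; move 705/632q to the remainder.
  leading term 1: no divisor's leading term divides it; move 825/632 to the remainder.
  remainder 855/632p - 15/79q² + 705/632q + 825/632 ≠ 0; add k_3 = 855/632p - 15/79q² + 705/632q + 825/632 to the basis.

S(h_1,k_3): lcm = pq. S = 18/79p + 8/57q³ - 65/4503q² - 7765/4503q - 124/79.
  leading term p: subtract (16/95)·k_3 from 18/79p + 8/57q³ - 65/4503q² - 7765/4503q - 124/79 → 8/57q³ + 1/57q² - 109/57q - 34/19
  leading term q³: no divisor's leading term divides it; move 8/57q³ to the remainder.
  leading term q²: no divisor's leading term divides it; move 1/57q² to the remainder.
  leading term q: no divisor's leading term divides it; move -109/57q to the remainder.
  leading term 1: no divisor's leading term divides it; move -34/19 to the remainder.
  remainder 8/57q³ + 1/57q² - 109/57q - 34/19 ≠ 0; add k_4 = 8/57q³ + 1/57q² - 109/57q - 34/19 to the basis.

The other S-polynomials (S(h_2,k_3), S(h_1,k_4), S(h_2,k_4), S(k_3,k_4)) all reduce to 0 modulo the current basis, so we have a Gröbner basis.
Inter-reduce: drop elements whose leading term is divisible by another's, tail-reduce, and make monic.
Reduced Gröbner basis: {p - 8/57q² + 47/57q + 55/57, q³ + ⅛q² - 109/8q - 51/4}.

The two bases agree; hence the ideals are identical.

Yes, the ideals are equal.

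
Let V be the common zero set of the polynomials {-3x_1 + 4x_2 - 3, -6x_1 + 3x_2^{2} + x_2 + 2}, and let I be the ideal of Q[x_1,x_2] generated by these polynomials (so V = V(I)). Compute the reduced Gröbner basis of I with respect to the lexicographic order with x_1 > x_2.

G = {x_1 - \tfrac{4}{3}x_2 + 1, x_2^{2} - \tfrac{7}{3}x_2 + \tfrac{8}{3}}

f_1 = -3x_1 + 4x_2 - 3, LT = x_1.
f_2 = -6x_1 + 3x_2^{2} + x_2 + 2, LT = x_1.

S(f_1,f_2): lcm = x_1. S = \tfrac{1}{2}x_2^{2} - \tfrac{7}{6}x_2 + \tfrac{4}{3}.
  reduce S modulo (f_1, f_2):
  remainder \tfrac{1}{2}x_2^{2} - \tfrac{7}{6}x_2 + \tfrac{4}{3} ≠ 0; add g_3 = \tfrac{1}{2}x_2^{2} - \tfrac{7}{6}x_2 + \tfrac{4}{3} to the basis.

The other S-polynomials (S(f_1,g_3), S(f_2,g_3)) all reduce to 0 modulo the current basis, so we have a Gröbner basis.
Inter-reduce: drop elements whose leading term is divisible by another's, tail-reduce, and make monic.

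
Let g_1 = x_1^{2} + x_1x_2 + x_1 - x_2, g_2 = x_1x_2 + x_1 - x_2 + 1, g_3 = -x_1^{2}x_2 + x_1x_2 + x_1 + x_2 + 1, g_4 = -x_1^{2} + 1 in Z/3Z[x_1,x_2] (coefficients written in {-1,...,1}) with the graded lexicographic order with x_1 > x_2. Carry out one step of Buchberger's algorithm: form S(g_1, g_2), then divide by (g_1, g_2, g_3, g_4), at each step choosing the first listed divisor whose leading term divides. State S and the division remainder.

S(g_1, g_2) = x_1x_2^{2} - x_1^{2} - x_1x_2 - x_2^{2} - x_1; remainder on division = x_1 + 1.

lcm(LM(g_1), LM(g_2)) = x_1^{2}x_2.
S = (lcm/LT(g_1))·g_1 − (lcm/LT(g_2))·g_2 = x_1x_2^{2} - x_1^{2} - x_1x_2 - x_2^{2} - x_1.
Reduce S modulo (g_1, g_2, g_3, g_4) in that order:
  leading term x_1x_2^{2}: subtract (x_2)·g_2 from x_1x_2^{2} - x_1^{2} - x_1x_2 - x_2^{2} - x_1 → -x_1^{2} + x_1x_2 - x_1 - x_2
  leading term x_1^{2}: subtract (-1)·g_1 from -x_1^{2} + x_1x_2 - x_1 - x_2 → -x_1x_2 + x_2
  leading term x_1x_2: subtract (-1)·g_2 from -x_1x_2 + x_2 → x_1 + 1
  leading term x_1: no divisor's leading term divides it; move x_1 to the remainder.
  leading term 1: no divisor's leading term divides it; move 1 to the remainder.
The remainder x_1 + 1 is nonzero, so it would be added as the next basis element.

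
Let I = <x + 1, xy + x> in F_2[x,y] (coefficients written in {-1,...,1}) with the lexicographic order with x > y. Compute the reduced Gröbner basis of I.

G = {x + 1, y + 1}

Buchberger's algorithm terminates because the ascending chain of leading-term ideals stabilizes.

f_1 = x + 1, LT = x.
f_2 = xy + x, LT = xy.

S(f_1,f_2): lcm = xy. S = x + y.
  reduce S modulo (f_1, f_2):
  remainder y + 1 ≠ 0; add g_3 = y + 1 to the basis.

The other S-polynomials (S(f_1,g_3), S(f_2,g_3)) all reduce to 0 modulo the current basis, so we have a Gröbner basis.
Inter-reduce: drop elements whose leading term is divisible by another's, tail-reduce, and make monic.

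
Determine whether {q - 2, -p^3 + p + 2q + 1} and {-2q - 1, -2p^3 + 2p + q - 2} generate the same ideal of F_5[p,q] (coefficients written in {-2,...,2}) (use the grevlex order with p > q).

Yes, the ideals are equal.

Since reduced Gröbner bases are canonical representatives of ideals under a given ordering, it suffices to compute and compare them.
Buchberger on the first generating set:
f_1 = q - 2, LT = q.
f_2 = -p^3 + p + 2q + 1, LT = p^3.

The S-polynomials (S(f_1,f_2)) all reduce to 0 modulo the current basis, so we have a Gröbner basis.
Inter-reduce: drop elements whose leading term is divisible by another's, tail-reduce, and make monic.
Reduced Gröbner basis: {p^3 - p, q - 2}.

Buchberger on the second generating set:
h_1 = -2q - 1, LT = q.
h_2 = -2p^3 + 2p + q - 2, LT = p^3.

The S-polynomials (S(h_1,h_2)) all reduce to 0 modulo the current basis, so we have a Gröbner basis.
Inter-reduce: drop elements whose leading term is divisible by another's, tail-reduce, and make monic.
Reduced Gröbner basis: {p^3 - p, q - 2}.

These coincide, so the ideals are equal.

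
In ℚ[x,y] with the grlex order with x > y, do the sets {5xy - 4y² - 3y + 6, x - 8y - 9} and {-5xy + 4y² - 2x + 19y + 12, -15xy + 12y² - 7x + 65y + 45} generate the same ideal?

Yes, the ideals are equal.

Since reduced Gröbner bases are canonical representatives of ideals under a given ordering, it suffices to compute and compare them.
Buchberger on the first generating set:
f_1 = 5xy - 4y² - 3y + 6, LT = xy.
f_2 = x - 8y - 9, LT = x.

S(f_1,f_2): lcm = xy. S = 36/5y² + 42/5y + 6/5.
  leading term y²: no divisor's leading term divides it; move 36/5y² to the remainder.
  leading term y: no divisor's leading term divides it; move 42/5y to the remainder.
  leading term 1: no divisor's leading term divides it; move 6/5 to the remainder.
  remainder 36/5y² + 42/5y + 6/5 ≠ 0; add g_3 = 36/5y² + 42/5y + 6/5 to the basis.

The other S-polynomials (S(f_1,g_3), S(f_2,g_3)) all reduce to 0 modulo the current basis, so we have a Gröbner basis.
Inter-reduce: drop elements whose leading term is divisible by another's, tail-reduce, and make monic.
Reduced Gröbner basis: {y² + 7/6y + ⅙, x - 8y - 9}.

Buchberger on the second generating set:
h_1 = -5xy + 4y² - 2x + 19y + 12, LT = xy.
h_2 = -15xy + 12y² - 7x + 65y + 45, LT = xy.

S(h_1,h_2): lcm = xy. S = -1/15x + 8/15y + ⅗.
  leading term x: no divisor's leading term divides it; move -1/15x to the remainder.
  leading term y: no divisor's leading term divides it; move 8/15y to the remainder.
  leading term 1: no divisor's leading term divides it; move ⅗ to the remainder.
  remainder -1/15x + 8/15y + ⅗ ≠ 0; add k_3 = -1/15x + 8/15y + ⅗ to the basis.

S(h_1,k_3): lcm = xy. S = 36/5y² + ⅖x + 26/5y - 12/5.
  leading term y²: no divisor's leading term divides it; move 36/5y² to the remainder.
  leading term x: subtract (-6)·k_3 from ⅖x + 26/5y - 12/5 → 42/5y + 6/5
  leading term y: no divisor's leading term divides it; move 42/5y to the remainder.
  leading term 1: no divisor's leading term divides it; move 6/5 to the remainder.
  remainder 36/5y² + 42/5y + 6/5 ≠ 0; add k_4 = 36/5y² + 42/5y + 6/5 to the basis.

The other S-polynomials (S(h_2,k_3), S(h_1,k_4), S(h_2,k_4), S(k_3,k_4)) all reduce to 0 modulo the current basis, so we have a Gröbner basis.
Inter-reduce: drop elements whose leading term is divisible by another's, tail-reduce, and make monic.
Reduced Gröbner basis: {y² + 7/6y + ⅙, x - 8y - 9}.

The two bases agree; hence the ideals are identical.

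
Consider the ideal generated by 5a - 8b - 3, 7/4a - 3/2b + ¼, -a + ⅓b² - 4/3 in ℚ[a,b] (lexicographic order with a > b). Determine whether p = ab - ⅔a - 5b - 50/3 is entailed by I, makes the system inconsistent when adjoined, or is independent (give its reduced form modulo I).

Adjoining ab - ⅔a - 5b - 50/3 makes the ideal the whole ring: the system is inconsistent.

First compute the reduced Gröbner basis of I by Buchberger's algorithm.
f_1 = 5a - 8b - 3, LT = a.
f_2 = 7/4a - 3/2b + ¼, LT = a.
f_3 = -a + ⅓b² - 4/3, LT = a.

S(f_1,f_2): lcm = a. S = -26/35b - 26/35.
  leading term b: no divisor's leading term divides it; move -26/35b to the remainder.
  leading term 1: no divisor's leading term divides it; move -26/35 to the remainder.
  remainder -26/35b - 26/35 ≠ 0; add h_4 = -26/35b - 26/35 to the basis.

The other S-polynomials (S(f_1,f_3), S(f_2,f_3), S(f_1,h_4), S(f_2,h_4), S(f_3,h_4)) all reduce to 0 modulo the current basis, so we have a Gröbner basis.
Inter-reduce: drop elements whose leading term is divisible by another's, tail-reduce, and make monic.
Reduced Gröbner basis: {a + 1, b + 1}.
Label its elements g_1 = a + 1, g_2 = b + 1.

Reduce p = ab - ⅔a - 5b - 50/3 modulo G:
  leading term ab: subtract (b)·g_1 from ab - ⅔a - 5b - 50/3 → -⅔a - 6b - 50/3
  leading term a: subtract (-⅔)·g_1 from -⅔a - 6b - 50/3 → -6b - 16
  leading term b: subtract (-6)·g_2 from -6b - 16 → -10
  leading term 1: no divisor's leading term divides it; move -10 to the remainder.
  normal form = -10.
The normal form is nonzero, so p ∉ I. Since p minus its normal form lies in I, I + (p) = I + (r) where r = -10; decide whether this ideal is the whole ring.
Here r = -10 is a nonzero constant, hence a unit: 1 ∈ I + (p), the Gröbner basis of I + (p) is {1}, and the enlarged system has no common solution — adjoining p is inconsistent.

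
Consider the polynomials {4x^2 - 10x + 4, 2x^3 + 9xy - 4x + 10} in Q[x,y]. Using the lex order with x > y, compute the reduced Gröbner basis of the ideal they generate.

G = {x - 9/5y - 19/5, y^2 + 17/6y + 11/6}

f_1 = 4x^2 - 10x + 4, LT = x^2.
f_2 = 2x^3 + 9xy - 4x + 10, LT = x^3.

S(f_1,f_2): lcm = x^3. S = -5/2x^2 - 9/2xy + 3x - 5.
  reduce S modulo (f_1, f_2):
  remainder -9/2xy - 13/4x - 5/2 ≠ 0; add g_3 = -9/2xy - 13/4x - 5/2 to the basis.

S(f_1,g_3): lcm = x^2y. S = -13/18x^2 - 5/2xy - 5/9x + y.
  reduce S modulo (f_1, f_2, g_3):
  remainder -5/9x + y + 19/9 ≠ 0; add g_4 = -5/9x + y + 19/9 to the basis.

S(g_3,g_4): lcm = xy. S = 13/18x + 9/5y^2 + 19/5y + 5/9.
  reduce S modulo (f_1, f_2, g_3, g_4):
  remainder 9/5y^2 + 51/10y + 33/10 ≠ 0; add g_5 = 9/5y^2 + 51/10y + 33/10 to the basis.

The other S-polynomials (S(f_2,g_3), S(f_1,g_4), S(f_2,g_4), S(f_1,g_5), S(f_2,g_5), S(g_3,g_5), S(g_4,g_5)) all reduce to 0 modulo the current basis, so we have a Gröbner basis.
Inter-reduce: drop elements whose leading term is divisible by another's, tail-reduce, and make monic.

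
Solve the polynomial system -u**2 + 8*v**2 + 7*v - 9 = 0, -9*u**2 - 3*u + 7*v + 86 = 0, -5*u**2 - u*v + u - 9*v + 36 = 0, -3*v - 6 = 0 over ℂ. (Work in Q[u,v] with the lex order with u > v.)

{(-3, -2)}

Compute a lex Gröbner basis by Buchberger's algorithm.
f_1 = -u**2 + 8*v**2 + 7*v - 9, LT = u**2.
f_2 = -9*u**2 - 3*u + 7*v + 86, LT = u**2.
f_3 = -5*u**2 - u*v + u - 9*v + 36, LT = u**2.
f_4 = -3*v - 6, LT = v.

S(f_1,f_2): lcm = u**2. S = -1/3*u - 8*v**2 - 56/9*v + 167/9.
  leading term u: no divisor's leading term divides it; move -1/3*u to the remainder.
  leading term v**2: subtract (8/3*v)·f_4 from -8*v**2 - 56/9*v + 167/9 → 88/9*v + 167/9
  leading term v: subtract (-88/27)·f_4 from 88/9*v + 167/9 → -1
  leading term 1: no divisor's leading term divides it; move -1 to the remainder.
  remainder -1/3*u - 1 ≠ 0; add h_5 = -1/3*u - 1 to the basis.

S(f_1,f_3): lcm = u**2. S = -1/5*u*v + 1/5*u - 8*v**2 - 44/5*v + 81/5.
  leading term u*v: subtract (1/15*u)·f_4 from -1/5*u*v + 1/5*u - 8*v**2 - 44/5*v + 81/5 → 3/5*u - 8*v**2 - 44/5*v + 81/5
  leading term u: subtract (-9/5)·h_5 from 3/5*u - 8*v**2 - 44/5*v + 81/5 → -8*v**2 - 44/5*v + 72/5
  leading term v**2: subtract (8/3*v)·f_4 from -8*v**2 - 44/5*v + 72/5 → 36/5*v + 72/5
  leading term v: subtract (-12/5)·f_4 from 36/5*v + 72/5 → 0
  remainder 0.

S(f_1,f_4): leading monomials are coprime, so the S-polynomial reduces to 0 (Buchberger's first criterion).
S(f_2,f_3): lcm = u**2. S = -1/5*u*v + 8/15*u - 116/45*v - 106/45.
  leading term u*v: subtract (1/15*u)·f_4 from -1/5*u*v + 8/15*u - 116/45*v - 106/45 → 14/15*u - 116/45*v - 106/45
  leading term u: subtract (-14/5)·h_5 from 14/15*u - 116/45*v - 106/45 → -116/45*v - 232/45
  leading term v: subtract (116/135)·f_4 from -116/45*v - 232/45 → 0
  remainder 0.

S(f_2,f_4): leading monomials are coprime, so the S-polynomial reduces to 0 (Buchberger's first criterion).
S(f_3,f_4): leading monomials are coprime, so the S-polynomial reduces to 0 (Buchberger's first criterion).
S(f_1,h_5): lcm = u**2. S = -3*u - 8*v**2 - 7*v + 9.
  leading term u: subtract (9)·h_5 from -3*u - 8*v**2 - 7*v + 9 → -8*v**2 - 7*v + 18
  leading term v**2: subtract (8/3*v)·f_4 from -8*v**2 - 7*v + 18 → 9*v + 18
  leading term v: subtract (-3)·f_4 from 9*v + 18 → 0
  remainder 0.

S(f_2,h_5): lcm = u**2. S = -8/3*u - 7/9*v - 86/9.
  leading term u: subtract (8)·h_5 from -8/3*u - 7/9*v - 86/9 → -7/9*v - 14/9
  leading term v: subtract (7/27)·f_4 from -7/9*v - 14/9 → 0
  remainder 0.

S(f_3,h_5): lcm = u**2. S = 1/5*u*v - 16/5*u + 9/5*v - 36/5.
  leading term u*v: subtract (-1/15*u)·f_4 from 1/5*u*v - 16/5*u + 9/5*v - 36/5 → -18/5*u + 9/5*v - 36/5
  leading term u: subtract (54/5)·h_5 from -18/5*u + 9/5*v - 36/5 → 9/5*v + 18/5
  leading term v: subtract (-3/5)·f_4 from 9/5*v + 18/5 → 0
  remainder 0.

S(f_4,h_5): leading monomials are coprime, so the S-polynomial reduces to 0 (Buchberger's first criterion).
Every S-polynomial of the final basis reduces to 0, so we have a Gröbner basis.
Inter-reduce: drop elements whose leading term is divisible by another's, tail-reduce, and make monic.
Reduced Gröbner basis: {u + 3, v + 2}.

Elimination: the polynomial v + 2 lies in the elimination ideal for v, so v ∈ {-2}. For each such v, the remaining basis elements (now univariate) give the rest of the solution.
  v = -2: the earlier basis element becomes u + 3 = 0, giving u = -3 — point (-3, -2).
Each listed point satisfies every original equation (direct substitution).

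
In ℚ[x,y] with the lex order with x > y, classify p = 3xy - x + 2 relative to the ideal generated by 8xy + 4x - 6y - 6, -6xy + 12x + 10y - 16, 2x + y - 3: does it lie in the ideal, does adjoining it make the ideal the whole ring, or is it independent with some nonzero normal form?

Adjoining 3xy - x + 2 makes the ideal the whole ring: the system is inconsistent.

First compute the reduced Gröbner basis of I by Buchberger's algorithm.
f_1 = 8xy + 4x - 6y - 6, LT = xy.
f_2 = -6xy + 12x + 10y - 16, LT = xy.
f_3 = 2x + y - 3, LT = x.

S(f_1,f_2): lcm = xy. S = 5/2x + 11/12y - 41/12.
  leading term x: subtract (5/4)·f_3 from 5/2x + 11/12y - 41/12 → -⅓y + ⅓
  leading term y: no divisor's leading term divides it; move -⅓y to the remainder.
  leading term 1: no divisor's leading term divides it; move ⅓ to the remainder.
  remainder -⅓y + ⅓ ≠ 0; add h_4 = -⅓y + ⅓ to the basis.

The other S-polynomials (S(f_1,f_3), S(f_2,f_3), S(f_1,h_4), S(f_2,h_4), S(f_3,h_4)) all reduce to 0 modulo the current basis, so we have a Gröbner basis.
Inter-reduce: drop elements whose leading term is divisible by another's, tail-reduce, and make monic.
Reduced Gröbner basis: {x - 1, y - 1}.
Label its elements g_1 = x - 1, g_2 = y - 1.

Reduce p = 3xy - x + 2 modulo G:
  leading term xy: subtract (3y)·g_1 from 3xy - x + 2 → -x + 3y + 2
  leading term x: subtract (-1)·g_1 from -x + 3y + 2 → 3y + 1
  leading term y: subtract (3)·g_2 from 3y + 1 → 4
  leading term 1: no divisor's leading term divides it; move 4 to the remainder.
  normal form = 4.
The normal form is nonzero, so p ∉ I. Since p minus its normal form lies in I, I + (p) = I + (r) where r = 4; decide whether this ideal is the whole ring.
Here r = 4 is a nonzero constant, hence a unit: 1 ∈ I + (p), the Gröbner basis of I + (p) is {1}, and the enlarged system has no common solution — adjoining p is inconsistent.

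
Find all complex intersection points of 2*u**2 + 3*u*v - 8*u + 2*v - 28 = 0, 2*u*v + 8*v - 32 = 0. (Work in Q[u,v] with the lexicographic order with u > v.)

Compute a lex Gröbner basis by Buchberger's algorithm.
f_1 = 2*u**2 + 3*u*v - 8*u + 2*v - 28, LT = u**2.
f_2 = 2*u*v + 8*v - 32, LT = u*v.

S(f_1,f_2): lcm = u**2*v. S = 3/2*u*v**2 - 8*u*v + 16*u + v**2 - 14*v.
  leading term u*v**2: subtract (3/4*v)·f_2 from 3/2*u*v**2 - 8*u*v + 16*u + v**2 - 14*v → -8*u*v + 16*u - 5*v**2 + 10*v
  leading term u*v: subtract (-4)·f_2 from -8*u*v + 16*u - 5*v**2 + 10*v → 16*u - 5*v**2 + 42*v - 128
  leading term u: no divisor's leading term divides it; move 16*u to the remainder.
  leading term v**2: no divisor's leading term divides it; move -5*v**2 to the remainder.
  leading term v: no divisor's leading term divides it; move 42*v to the remainder.
  leading term 1: no divisor's leading term divides it; move -128 to the remainder.
  remainder 16*u - 5*v**2 + 42*v - 128 ≠ 0; add h_3 = 16*u - 5*v**2 + 42*v - 128 to the basis.

S(f_2,h_3): lcm = u*v. S = 5/16*v**3 - 21/8*v**2 + 12*v - 16.
  leading term v**3: no divisor's leading term divides it; move 5/16*v**3 to the remainder.
  leading term v**2: no divisor's leading term divides it; move -21/8*v**2 to the remainder.
  leading term v: no divisor's leading term divides it; move 12*v to the remainder.
  leading term 1: no divisor's leading term divides it; move -16 to the remainder.
  remainder 5/16*v**3 - 21/8*v**2 + 12*v - 16 ≠ 0; add h_4 = 5/16*v**3 - 21/8*v**2 + 12*v - 16 to the basis.

The other S-polynomials (S(f_1,h_3), S(f_1,h_4), S(f_2,h_4), S(h_3,h_4)) all reduce to 0 modulo the current basis, so we have a Gröbner basis.
Inter-reduce: drop elements whose leading term is divisible by another's, tail-reduce, and make monic.
Reduced Gröbner basis: {u - 5/16*v**2 + 21/8*v - 8, v**3 - 42/5*v**2 + 192/5*v - 256/5}.

The lex basis is triangular: the last element involves only v. Solving v**3 - 42/5*v**2 + 192/5*v - 256/5 = 0 gives v ∈ {2, 16/5 - 8*sqrt(6)*I/5, 16/5 + 8*sqrt(6)*I/5}; substituting each value into the earlier elements determines the remaining variables.
  v = 2: the earlier basis element becomes u - 4 = 0, giving u = 4 — point (4, 2).
  v = 16/5 - 8*sqrt(6)*I/5: the earlier basis element becomes u + 2 - sqrt(6)*I = 0, giving u = -2 + sqrt(6)*I — point (-2 + sqrt(6)*I, 16/5 - 8*sqrt(6)*I/5).
  v = 16/5 + 8*sqrt(6)*I/5: the earlier basis element becomes u + 2 + sqrt(6)*I = 0, giving u = -2 - sqrt(6)*I — point (-2 - sqrt(6)*I, 16/5 + 8*sqrt(6)*I/5).

{(4, 2), (-2 + sqrt(6)*I, 16/5 - 8*sqrt(6)*I/5), (-2 - sqrt(6)*I, 16/5 + 8*sqrt(6)*I/5)}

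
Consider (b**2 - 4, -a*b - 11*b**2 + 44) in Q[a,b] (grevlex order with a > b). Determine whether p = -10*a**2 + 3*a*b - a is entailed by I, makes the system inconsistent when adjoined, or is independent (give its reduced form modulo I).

-10*a**2 + 3*a*b - a lies in I (it reduces to 0).

First compute the reduced Gröbner basis of I by Buchberger's algorithm.
f_1 = b**2 - 4, LT = b**2.
f_2 = -a*b - 11*b**2 + 44, LT = a*b.

S(f_1,f_2): lcm = a*b**2. S = -11*b**3 - 4*a + 44*b.
  reduce S modulo (f_1, f_2):
  remainder -4*a ≠ 0; add h_3 = -4*a to the basis.

The other S-polynomials (S(f_1,h_3), S(f_2,h_3)) all reduce to 0 modulo the current basis, so we have a Gröbner basis.
Inter-reduce: drop elements whose leading term is divisible by another's, tail-reduce, and make monic.
Reduced Gröbner basis: {b**2 - 4, a}.
Label its elements g_1 = b**2 - 4, g_2 = a.

Reduce p = -10*a**2 + 3*a*b - a modulo G:
  leading term a**2: subtract (-10*a)·g_2 from -10*a**2 + 3*a*b - a → 3*a*b - a
  leading term a*b: subtract (3*b)·g_2 from 3*a*b - a → -a
  leading term a: subtract (-1)·g_2 from -a → 0
  normal form = 0.
Since the normal form is 0, p ∈ I.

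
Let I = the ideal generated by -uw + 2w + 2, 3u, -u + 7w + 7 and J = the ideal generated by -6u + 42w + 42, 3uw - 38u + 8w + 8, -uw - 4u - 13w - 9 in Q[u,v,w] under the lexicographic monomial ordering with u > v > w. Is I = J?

No, the ideals differ.

For a fixed monomial order, each ideal has a unique reduced Gröbner basis; comparing bases decides equality.
Buchberger on the first generating set:
f_1 = -uw + 2w + 2, LT = uw.
f_2 = 3u, LT = u.
f_3 = -u + 7w + 7, LT = u.

S(f_1,f_2): lcm = uw. S = -2w - 2.
  leading term w: no divisor's leading term divides it; move -2w to the remainder.
  leading term 1: no divisor's leading term divides it; move -2 to the remainder.
  remainder -2w - 2 ≠ 0; add g_4 = -2w - 2 to the basis.

S(f_1,f_3): lcm = uw. S = 7w^2 + 5w - 2.
  leading term w^2: subtract (-7/2w)·g_4 from 7w^2 + 5w - 2 → -2w - 2
  leading term w: subtract (1)·g_4 from -2w - 2 → 0
  remainder 0.

S(f_2,f_3): lcm = u. S = 7w + 7.
  leading term w: subtract (-7/2)·g_4 from 7w + 7 → 0
  remainder 0.

S(f_1,g_4): lcm = uw. S = -u - 2w - 2.
  leading term u: subtract (-1/3)·f_2 from -u - 2w - 2 → -2w - 2
  leading term w: subtract (1)·g_4 from -2w - 2 → 0
  remainder 0.

S(f_2,g_4): leading monomials are coprime, so the S-polynomial reduces to 0 (Buchberger's first criterion).
S(f_3,g_4): leading monomials are coprime, so the S-polynomial reduces to 0 (Buchberger's first criterion).
Every S-polynomial of the final basis reduces to 0, so we have a Gröbner basis.
Inter-reduce: drop elements whose leading term is divisible by another's, tail-reduce, and make monic.
Reduced Gröbner basis: {u, w + 1}.

Buchberger on the second generating set:
h_1 = -6u + 42w + 42, LT = u.
h_2 = 3uw - 38u + 8w + 8, LT = uw.
h_3 = -uw - 4u - 13w - 9, LT = uw.

S(h_1,h_2): lcm = uw. S = 38/3u - 7w^2 - 29/3w - 8/3.
  leading term u: subtract (-19/9)·h_1 from 38/3u - 7w^2 - 29/3w - 8/3 → -7w^2 + 79w + 86
  leading term w^2: no divisor's leading term divides it; move -7w^2 to the remainder.
  leading term w: no divisor's leading term divides it; move 79w to the remainder.
  leading term 1: no divisor's leading term divides it; move 86 to the remainder.
  remainder -7w^2 + 79w + 86 ≠ 0; add k_4 = -7w^2 + 79w + 86 to the basis.

S(h_1,h_3): lcm = uw. S = -4u - 7w^2 - 20w - 9.
  leading term u: subtract (2/3)·h_1 from -4u - 7w^2 - 20w - 9 → -7w^2 - 48w - 37
  leading term w^2: subtract (1)·k_4 from -7w^2 - 48w - 37 → -127w - 123
  leading term w: no divisor's leading term divides it; move -127w to the remainder.
  leading term 1: no divisor's leading term divides it; move -123 to the remainder.
  remainder -127w - 123 ≠ 0; add k_5 = -127w - 123 to the basis.

S(h_2,h_3): lcm = uw. S = -50/3u - 31/3w - 19/3.
  leading term u: subtract (25/9)·h_1 from -50/3u - 31/3w - 19/3 → -127w - 123
  leading term w: subtract (1)·k_5 from -127w - 123 → 0
  remainder 0.

S(h_1,k_4): leading monomials are coprime, so the S-polynomial reduces to 0 (Buchberger's first criterion).
S(h_2,k_4): lcm = uw^2. S = -29/21uw + 86/7u + 8/3w^2 + 8/3w.
  leading term uw: subtract (29/126w)·h_1 from -29/21uw + 86/7u + 8/3w^2 + 8/3w → 86/7u - 7w^2 - 7w
  leading term u: subtract (-43/21)·h_1 from 86/7u - 7w^2 - 7w → -7w^2 + 79w + 86
  leading term w^2: subtract (1)·k_4 from -7w^2 + 79w + 86 → 0
  remainder 0.

S(h_3,k_4): lcm = uw^2. S = 107/7uw + 86/7u + 13w^2 + 9w.
  leading term uw: subtract (-107/42w)·h_1 from 107/7uw + 86/7u + 13w^2 + 9w → 86/7u + 120w^2 + 116w
  leading term u: subtract (-43/21)·h_1 from 86/7u + 120w^2 + 116w → 120w^2 + 202w + 86
  leading term w^2: subtract (-120/7)·k_4 from 120w^2 + 202w + 86 → 10894/7w + 10922/7
  leading term w: subtract (-10894/889)·k_5 from 10894/7w + 10922/7 → 47132/889
  leading term 1: no divisor's leading term divides it; move 47132/889 to the remainder.
  remainder 47132/889 ≠ 0; add k_6 = 47132/889 to the basis.

S(h_1,k_5): leading monomials are coprime, so the S-polynomial reduces to 0 (Buchberger's first criterion).
S(h_2,k_5): lcm = uw. S = -5195/381u + 8/3w + 8/3.
  leading term u: subtract (5195/2286)·h_1 from -5195/381u + 8/3w + 8/3 → -11783/127w - 11783/127
  leading term w: subtract (11783/16129)·k_5 from -11783/127w - 11783/127 → -47132/16129
  leading term 1: subtract (-7/127)·k_6 from -47132/16129 → 0
  remainder 0.

S(h_3,k_5): lcm = uw. S = 385/127u + 13w + 9.
  leading term u: subtract (-385/762)·h_1 from 385/127u + 13w + 9 → 4346/127w + 3838/127
  leading term w: subtract (-4346/16129)·k_5 from 4346/127w + 3838/127 → -47132/16129
  leading term 1: subtract (-7/127)·k_6 from -47132/16129 → 0
  remainder 0.

S(k_4,k_5): lcm = w^2. S = -10894/889w - 86/7.
  leading term w: subtract (10894/112903)·k_5 from -10894/889w - 86/7 → -47132/112903
  leading term 1: subtract (-1/127)·k_6 from -47132/112903 → 0
  remainder 0.

S(h_1,k_6): leading monomials are coprime, so the S-polynomial reduces to 0 (Buchberger's first criterion).
S(h_2,k_6): leading monomials are coprime, so the S-polynomial reduces to 0 (Buchberger's first criterion).
S(h_3,k_6): leading monomials are coprime, so the S-polynomial reduces to 0 (Buchberger's first criterion).
S(k_4,k_6): leading monomials are coprime, so the S-polynomial reduces to 0 (Buchberger's first criterion).
S(k_5,k_6): leading monomials are coprime, so the S-polynomial reduces to 0 (Buchberger's first criterion).
Every S-polynomial of the final basis reduces to 0, so we have a Gröbner basis.
Inter-reduce: drop elements whose leading term is divisible by another's, tail-reduce, and make monic.
Reduced Gröbner basis: {1}.

The bases are distinct; the ideals are different.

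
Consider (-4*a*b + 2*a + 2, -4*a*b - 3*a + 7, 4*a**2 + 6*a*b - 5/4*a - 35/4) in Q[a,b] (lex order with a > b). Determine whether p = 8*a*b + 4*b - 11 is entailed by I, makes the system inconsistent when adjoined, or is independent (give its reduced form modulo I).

First compute the reduced Gröbner basis of I by Buchberger's algorithm.
f_1 = -4*a*b + 2*a + 2, LT = a*b.
f_2 = -4*a*b - 3*a + 7, LT = a*b.
f_3 = 4*a**2 + 6*a*b - 5/4*a - 35/4, LT = a**2.

S(f_1,f_2): lcm = a*b. S = -5/4*a + 5/4.
  reduce S modulo (f_1, f_2, f_3):
  remainder -5/4*a + 5/4 ≠ 0; add h_4 = -5/4*a + 5/4 to the basis.

S(f_1,f_3): lcm = a**2*b. S = -1/2*a**2 - 3/2*a*b**2 + 5/16*a*b - 1/2*a + 35/16*b.
  reduce S modulo (f_1, f_2, f_3, h_4):
  remainder 23/16*b - 23/16 ≠ 0; add h_5 = 23/16*b - 23/16 to the basis.

The other S-polynomials (S(f_2,f_3), S(f_1,h_4), S(f_2,h_4), S(f_3,h_4), S(f_1,h_5), S(f_2,h_5), S(f_3,h_5), S(h_4,h_5)) all reduce to 0 modulo the current basis, so we have a Gröbner basis.
Inter-reduce: drop elements whose leading term is divisible by another's, tail-reduce, and make monic.
Reduced Gröbner basis: {a - 1, b - 1}.
Label its elements g_1 = a - 1, g_2 = b - 1.

Reduce p = 8*a*b + 4*b - 11 modulo G:
  leading term a*b: subtract (8*b)·g_1 from 8*a*b + 4*b - 11 → 12*b - 11
  leading term b: subtract (12)·g_2 from 12*b - 11 → 1
  leading term 1: no divisor's leading term divides it; move 1 to the remainder.
  normal form = 1.
The normal form is nonzero, so p ∉ I. Since p minus its normal form lies in I, I + (p) = I + (r) where r = 1; decide whether this ideal is the whole ring.
Here r = 1 is a nonzero constant, hence a unit: 1 ∈ I + (p), the Gröbner basis of I + (p) is {1}, and the enlarged system has no common solution — adjoining p is inconsistent.

Adjoining 8*a*b + 4*b - 11 makes the ideal the whole ring: the system is inconsistent.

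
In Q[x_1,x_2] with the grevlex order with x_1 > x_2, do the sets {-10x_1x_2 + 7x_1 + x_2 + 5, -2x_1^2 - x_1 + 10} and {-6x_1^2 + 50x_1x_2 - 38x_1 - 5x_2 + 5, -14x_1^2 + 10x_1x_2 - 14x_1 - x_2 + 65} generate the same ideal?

Two ideals are equal iff their reduced Gröbner bases coincide (the reduced basis is unique for a fixed ordering).
Buchberger on the first generating set:
f_1 = -10x_1x_2 + 7x_1 + x_2 + 5, LT = x_1x_2.
f_2 = -2x_1^2 - x_1 + 10, LT = x_1^2.

S(f_1,f_2): lcm = x_1^2x_2. S = -7/10x_1^2 - 3/5x_1x_2 - 1/2x_1 + 5x_2.
  reduce S modulo (f_1, f_2):
  remainder -57/100x_1 + 247/50x_2 - 19/5 ≠ 0; add g_3 = -57/100x_1 + 247/50x_2 - 19/5 to the basis.

S(f_1,g_3): lcm = x_1x_2. S = 26/3x_2^2 - 7/10x_1 - 203/30x_2 - 1/2.
  reduce S modulo (f_1, f_2, g_3):
  remainder 26/3x_2^2 - 77/6x_2 + 25/6 ≠ 0; add g_4 = 26/3x_2^2 - 77/6x_2 + 25/6 to the basis.

The other S-polynomials (S(f_2,g_3), S(f_1,g_4), S(f_2,g_4), S(g_3,g_4)) all reduce to 0 modulo the current basis, so we have a Gröbner basis.
Inter-reduce: drop elements whose leading term is divisible by another's, tail-reduce, and make monic.
Reduced Gröbner basis: {x_2^2 - 77/52x_2 + 25/52, x_1 - 26/3x_2 + 20/3}.

Buchberger on the second generating set:
h_1 = -6x_1^2 + 50x_1x_2 - 38x_1 - 5x_2 + 5, LT = x_1^2.
h_2 = -14x_1^2 + 10x_1x_2 - 14x_1 - x_2 + 65, LT = x_1^2.

S(h_1,h_2): lcm = x_1^2. S = -160/21x_1x_2 + 16/3x_1 + 16/21x_2 + 80/21.
  reduce S modulo (h_1, h_2):
  remainder -160/21x_1x_2 + 16/3x_1 + 16/21x_2 + 80/21 ≠ 0; add k_3 = -160/21x_1x_2 + 16/3x_1 + 16/21x_2 + 80/21 to the basis.

S(h_1,k_3): lcm = x_1^2x_2. S = -25/3x_1x_2^2 + 7/10x_1^2 + 193/30x_1x_2 + 5/6x_2^2 + 1/2x_1 - 5/6x_2.
  reduce S modulo (h_1, h_2, k_3):
  remainder 57/100x_1 - 247/50x_2 + 19/5 ≠ 0; add k_4 = 57/100x_1 - 247/50x_2 + 19/5 to the basis.

S(k_3,k_4): lcm = x_1x_2. S = 26/3x_2^2 - 7/10x_1 - 203/30x_2 - 1/2.
  reduce S modulo (h_1, h_2, k_3, k_4):
  remainder 26/3x_2^2 - 77/6x_2 + 25/6 ≠ 0; add k_5 = 26/3x_2^2 - 77/6x_2 + 25/6 to the basis.

The other S-polynomials (S(h_2,k_3), S(h_1,k_4), S(h_2,k_4), S(h_1,k_5), S(h_2,k_5), S(k_3,k_5), S(k_4,k_5)) all reduce to 0 modulo the current basis, so we have a Gröbner basis.
Inter-reduce: drop elements whose leading term is divisible by another's, tail-reduce, and make monic.
Reduced Gröbner basis: {x_2^2 - 77/52x_2 + 25/52, x_1 - 26/3x_2 + 20/3}.

Same reduced basis, so the two generating sets span the same ideal.

Yes, the ideals are equal.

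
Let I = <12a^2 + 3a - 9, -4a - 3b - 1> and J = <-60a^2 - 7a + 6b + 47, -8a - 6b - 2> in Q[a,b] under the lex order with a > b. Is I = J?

Two ideals are equal iff their reduced Gröbner bases coincide (the reduced basis is unique for a fixed ordering).
Buchberger on the first generating set:
f_1 = 12a^2 + 3a - 9, LT = a^2.
f_2 = -4a - 3b - 1, LT = a.

S(f_1,f_2): lcm = a^2. S = -3/4ab - 3/4.
  leading term ab: subtract (3/16b)·f_2 from -3/4ab - 3/4 → 9/16b^2 + 3/16b - 3/4
  leading term b^2: no divisor's leading term divides it; move 9/16b^2 to the remainder.
  leading term b: no divisor's leading term divides it; move 3/16b to the remainder.
  leading term 1: no divisor's leading term divides it; move -3/4 to the remainder.
  remainder 9/16b^2 + 3/16b - 3/4 ≠ 0; add g_3 = 9/16b^2 + 3/16b - 3/4 to the basis.

The other S-polynomials (S(f_1,g_3), S(f_2,g_3)) all reduce to 0 modulo the current basis, so we have a Gröbner basis.
Inter-reduce: drop elements whose leading term is divisible by another's, tail-reduce, and make monic.
Reduced Gröbner basis: {a + 3/4b + 1/4, b^2 + 1/3b - 4/3}.

Buchberger on the second generating set:
h_1 = -60a^2 - 7a + 6b + 47, LT = a^2.
h_2 = -8a - 6b - 2, LT = a.

S(h_1,h_2): lcm = a^2. S = -3/4ab - 2/15a - 1/10b - 47/60.
  leading term ab: subtract (3/32b)·h_2 from -3/4ab - 2/15a - 1/10b - 47/60 → -2/15a + 9/16b^2 + 7/80b - 47/60
  leading term a: subtract (1/60)·h_2 from -2/15a + 9/16b^2 + 7/80b - 47/60 → 9/16b^2 + 3/16b - 3/4
  leading term b^2: no divisor's leading term divides it; move 9/16b^2 to the remainder.
  leading term b: no divisor's leading term divides it; move 3/16b to the remainder.
  leading term 1: no divisor's leading term divides it; move -3/4 to the remainder.
  remainder 9/16b^2 + 3/16b - 3/4 ≠ 0; add k_3 = 9/16b^2 + 3/16b - 3/4 to the basis.

The other S-polynomials (S(h_1,k_3), S(h_2,k_3)) all reduce to 0 modulo the current basis, so we have a Gröbner basis.
Inter-reduce: drop elements whose leading term is divisible by another's, tail-reduce, and make monic.
Reduced Gröbner basis: {a + 3/4b + 1/4, b^2 + 1/3b - 4/3}.

These coincide, so the ideals are equal.

Yes, the ideals are equal.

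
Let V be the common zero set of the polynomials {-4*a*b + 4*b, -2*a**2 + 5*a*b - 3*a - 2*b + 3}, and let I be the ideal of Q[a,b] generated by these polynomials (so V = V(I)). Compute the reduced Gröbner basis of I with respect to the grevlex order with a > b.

f_1 = -4*a*b + 4*b, LT = a*b.
f_2 = -2*a**2 + 5*a*b - 3*a - 2*b + 3, LT = a**2.

S(f_1,f_2): lcm = a**2*b. S = 5/2*a*b**2 - 5/2*a*b - b**2 + 3/2*b.
  leading term a*b**2: subtract (-5/8*b)·f_1 from 5/2*a*b**2 - 5/2*a*b - b**2 + 3/2*b → -5/2*a*b + 3/2*b**2 + 3/2*b
  leading term a*b: subtract (5/8)·f_1 from -5/2*a*b + 3/2*b**2 + 3/2*b → 3/2*b**2 - b
  leading term b**2: no divisor's leading term divides it; move 3/2*b**2 to the remainder.
  leading term b: no divisor's leading term divides it; move -b to the remainder.
  remainder 3/2*b**2 - b ≠ 0; add g_3 = 3/2*b**2 - b to the basis.

The other S-polynomials (S(f_1,g_3), S(f_2,g_3)) all reduce to 0 modulo the current basis, so we have a Gröbner basis.

G = {a**2 + 3/2*a - 3/2*b - 3/2, a*b - b, b**2 - 2/3*b}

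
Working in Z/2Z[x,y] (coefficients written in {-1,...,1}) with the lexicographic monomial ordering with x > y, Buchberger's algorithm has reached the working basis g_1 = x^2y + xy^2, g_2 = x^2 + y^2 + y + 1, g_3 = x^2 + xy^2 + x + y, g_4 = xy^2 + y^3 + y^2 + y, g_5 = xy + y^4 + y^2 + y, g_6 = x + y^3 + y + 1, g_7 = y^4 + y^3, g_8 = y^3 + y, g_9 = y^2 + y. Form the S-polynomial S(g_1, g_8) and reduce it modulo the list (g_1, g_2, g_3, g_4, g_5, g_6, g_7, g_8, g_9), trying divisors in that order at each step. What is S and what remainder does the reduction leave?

S(g_1, g_8) = x^2y + xy^4; remainder on division = 0.

lcm(LM(g_1), LM(g_8)) = x^2y^3.
S = (lcm/LT(g_1))·g_1 − (lcm/LT(g_8))·g_8 = x^2y + xy^4.
Reduce S modulo (g_1, g_2, g_3, g_4, g_5, g_6, g_7, g_8, g_9) in that order:
  leading term x^2y: subtract (1)·g_1 from x^2y + xy^4 → xy^4 + xy^2
  leading term xy^4: subtract (y^2)·g_4 from xy^4 + xy^2 → xy^2 + y^5 + y^4 + y^3
  leading term xy^2: subtract (1)·g_4 from xy^2 + y^5 + y^4 + y^3 → y^5 + y^4 + y^2 + y
  leading term y^5: subtract (y)·g_7 from y^5 + y^4 + y^2 + y → y^2 + y
  leading term y^2: subtract (1)·g_9 from y^2 + y → 0
The remainder is 0, so this S-polynomial contributes no new basis element.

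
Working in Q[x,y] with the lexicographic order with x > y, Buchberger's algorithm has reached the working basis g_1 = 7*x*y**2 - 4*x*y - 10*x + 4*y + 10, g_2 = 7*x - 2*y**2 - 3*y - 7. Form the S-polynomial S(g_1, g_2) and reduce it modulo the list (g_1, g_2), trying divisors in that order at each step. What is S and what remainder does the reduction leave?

lcm(LM(g_1), LM(g_2)) = x*y**2.
S = (lcm/LT(g_1))·g_1 − (lcm/LT(g_2))·g_2 = -4/7*x*y - 10/7*x + 2/7*y**4 + 3/7*y**3 + y**2 + 4/7*y + 10/7.
Reduce S modulo (g_1, g_2) in that order:
  leading term x*y: subtract (-4/49*y)·g_2 from -4/7*x*y - 10/7*x + 2/7*y**4 + 3/7*y**3 + y**2 + 4/7*y + 10/7 → -10/7*x + 2/7*y**4 + 13/49*y**3 + 37/49*y**2 + 10/7
  leading term x: subtract (-10/49)·g_2 from -10/7*x + 2/7*y**4 + 13/49*y**3 + 37/49*y**2 + 10/7 → 2/7*y**4 + 13/49*y**3 + 17/49*y**2 - 30/49*y
  leading term y**4: no divisor's leading term divides it; move 2/7*y**4 to the remainder.
  leading term y**3: no divisor's leading term divides it; move 13/49*y**3 to the remainder.
  leading term y**2: no divisor's leading term divides it; move 17/49*y**2 to the remainder.
  leading term y: no divisor's leading term divides it; move -30/49*y to the remainder.
The remainder 2/7*y**4 + 13/49*y**3 + 17/49*y**2 - 30/49*y is nonzero, so it would be added as the next basis element.

S(g_1, g_2) = -4/7*x*y - 10/7*x + 2/7*y**4 + 3/7*y**3 + y**2 + 4/7*y + 10/7; remainder on division = 2/7*y**4 + 13/49*y**3 + 17/49*y**2 - 30/49*y.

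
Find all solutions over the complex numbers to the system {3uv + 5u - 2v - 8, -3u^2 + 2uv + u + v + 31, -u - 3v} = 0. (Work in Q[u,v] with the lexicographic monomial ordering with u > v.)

Compute a lex Gröbner basis by Buchberger's algorithm.
f_1 = 3uv + 5u - 2v - 8, LT = uv.
f_2 = -3u^2 + 2uv + u + v + 31, LT = u^2.
f_3 = -u - 3v, LT = u.

S(f_1,f_2): lcm = u^2v. S = 5/3u^2 + 2/3uv^2 - 1/3uv - 8/3u + 1/3v^2 + 31/3v.
  leading term u^2: subtract (-5/9)·f_2 from 5/3u^2 + 2/3uv^2 - 1/3uv - 8/3u + 1/3v^2 + 31/3v → 2/3uv^2 + 7/9uv - 19/9u + 1/3v^2 + 98/9v + 155/9
  leading term uv^2: subtract (2/9v)·f_1 from 2/3uv^2 + 7/9uv - 19/9u + 1/3v^2 + 98/9v + 155/9 → -1/3uv - 19/9u + 7/9v^2 + 38/3v + 155/9
  leading term uv: subtract (-1/9)·f_1 from -1/3uv - 19/9u + 7/9v^2 + 38/3v + 155/9 → -14/9u + 7/9v^2 + 112/9v + 49/3
  leading term u: subtract (14/9)·f_3 from -14/9u + 7/9v^2 + 112/9v + 49/3 → 7/9v^2 + 154/9v + 49/3
  leading term v^2: no divisor's leading term divides it; move 7/9v^2 to the remainder.
  leading term v: no divisor's leading term divides it; move 154/9v to the remainder.
  leading term 1: no divisor's leading term divides it; move 49/3 to the remainder.
  remainder 7/9v^2 + 154/9v + 49/3 ≠ 0; add h_4 = 7/9v^2 + 154/9v + 49/3 to the basis.

S(f_1,f_3): lcm = uv. S = 5/3u - 3v^2 - 2/3v - 8/3.
  leading term u: subtract (-5/3)·f_3 from 5/3u - 3v^2 - 2/3v - 8/3 → -3v^2 - 17/3v - 8/3
  leading term v^2: subtract (-27/7)·h_4 from -3v^2 - 17/3v - 8/3 → 181/3v + 181/3
  leading term v: no divisor's leading term divides it; move 181/3v to the remainder.
  leading term 1: no divisor's leading term divides it; move 181/3 to the remainder.
  remainder 181/3v + 181/3 ≠ 0; add h_5 = 181/3v + 181/3 to the basis.

The other S-polynomials (S(f_2,f_3), S(f_1,h_4), S(f_2,h_4), S(f_3,h_4), S(f_1,h_5), S(f_2,h_5), S(f_3,h_5), S(h_4,h_5)) all reduce to 0 modulo the current basis, so we have a Gröbner basis.
Inter-reduce: drop elements whose leading term is divisible by another's, tail-reduce, and make monic.
Reduced Gröbner basis: {u - 3, v + 1}.

Since the basis is lex-ordered, v + 1 is univariate in v. Its roots are {-1}. Back-substituting each root into the other basis elements fixes the other coordinates.
  v = -1: the earlier basis element becomes u - 3 = 0, giving u = 3 — point (3, -1).

{(3, -1)}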